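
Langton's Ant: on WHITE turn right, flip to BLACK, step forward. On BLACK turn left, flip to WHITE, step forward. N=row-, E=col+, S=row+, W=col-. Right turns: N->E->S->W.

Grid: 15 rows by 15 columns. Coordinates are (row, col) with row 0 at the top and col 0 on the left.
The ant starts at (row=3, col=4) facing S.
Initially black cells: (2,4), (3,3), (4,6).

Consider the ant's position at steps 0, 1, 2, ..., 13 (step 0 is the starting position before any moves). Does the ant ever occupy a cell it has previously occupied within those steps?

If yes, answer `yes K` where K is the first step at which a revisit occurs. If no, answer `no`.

Step 1: on WHITE (3,4): turn R to W, flip to black, move to (3,3). |black|=4 — new cell
Step 2: on BLACK (3,3): turn L to S, flip to white, move to (4,3). |black|=3 — new cell
Step 3: on WHITE (4,3): turn R to W, flip to black, move to (4,2). |black|=4 — new cell
Step 4: on WHITE (4,2): turn R to N, flip to black, move to (3,2). |black|=5 — new cell
Step 5: on WHITE (3,2): turn R to E, flip to black, move to (3,3). |black|=6 — REVISIT

Answer: yes 5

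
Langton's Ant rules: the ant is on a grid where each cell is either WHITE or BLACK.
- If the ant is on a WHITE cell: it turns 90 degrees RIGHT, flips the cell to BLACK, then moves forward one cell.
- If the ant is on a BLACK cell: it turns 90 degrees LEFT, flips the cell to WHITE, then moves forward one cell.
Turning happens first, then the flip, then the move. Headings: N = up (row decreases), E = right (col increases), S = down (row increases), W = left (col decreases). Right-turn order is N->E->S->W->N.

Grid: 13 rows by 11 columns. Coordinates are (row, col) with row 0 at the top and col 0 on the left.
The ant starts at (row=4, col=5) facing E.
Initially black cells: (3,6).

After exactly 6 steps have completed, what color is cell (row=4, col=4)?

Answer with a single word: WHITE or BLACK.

Answer: BLACK

Derivation:
Step 1: on WHITE (4,5): turn R to S, flip to black, move to (5,5). |black|=2
Step 2: on WHITE (5,5): turn R to W, flip to black, move to (5,4). |black|=3
Step 3: on WHITE (5,4): turn R to N, flip to black, move to (4,4). |black|=4
Step 4: on WHITE (4,4): turn R to E, flip to black, move to (4,5). |black|=5
Step 5: on BLACK (4,5): turn L to N, flip to white, move to (3,5). |black|=4
Step 6: on WHITE (3,5): turn R to E, flip to black, move to (3,6). |black|=5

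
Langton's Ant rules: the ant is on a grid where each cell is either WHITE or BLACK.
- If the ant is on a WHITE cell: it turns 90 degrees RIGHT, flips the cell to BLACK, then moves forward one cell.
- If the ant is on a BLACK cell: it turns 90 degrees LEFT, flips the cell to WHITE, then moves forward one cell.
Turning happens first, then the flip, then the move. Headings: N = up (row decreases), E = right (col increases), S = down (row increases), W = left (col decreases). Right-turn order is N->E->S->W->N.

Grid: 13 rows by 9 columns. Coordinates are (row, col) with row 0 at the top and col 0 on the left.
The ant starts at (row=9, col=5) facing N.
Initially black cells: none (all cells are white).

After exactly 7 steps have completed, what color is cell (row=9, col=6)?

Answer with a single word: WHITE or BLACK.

Step 1: on WHITE (9,5): turn R to E, flip to black, move to (9,6). |black|=1
Step 2: on WHITE (9,6): turn R to S, flip to black, move to (10,6). |black|=2
Step 3: on WHITE (10,6): turn R to W, flip to black, move to (10,5). |black|=3
Step 4: on WHITE (10,5): turn R to N, flip to black, move to (9,5). |black|=4
Step 5: on BLACK (9,5): turn L to W, flip to white, move to (9,4). |black|=3
Step 6: on WHITE (9,4): turn R to N, flip to black, move to (8,4). |black|=4
Step 7: on WHITE (8,4): turn R to E, flip to black, move to (8,5). |black|=5

Answer: BLACK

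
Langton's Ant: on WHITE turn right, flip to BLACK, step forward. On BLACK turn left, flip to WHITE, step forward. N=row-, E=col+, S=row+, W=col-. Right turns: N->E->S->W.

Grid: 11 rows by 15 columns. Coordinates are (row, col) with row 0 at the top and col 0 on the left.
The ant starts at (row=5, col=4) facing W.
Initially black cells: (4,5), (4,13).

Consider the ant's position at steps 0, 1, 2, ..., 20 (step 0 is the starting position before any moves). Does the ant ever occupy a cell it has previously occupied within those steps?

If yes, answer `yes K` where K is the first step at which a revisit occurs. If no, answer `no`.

Step 1: on WHITE (5,4): turn R to N, flip to black, move to (4,4). |black|=3 — new cell
Step 2: on WHITE (4,4): turn R to E, flip to black, move to (4,5). |black|=4 — new cell
Step 3: on BLACK (4,5): turn L to N, flip to white, move to (3,5). |black|=3 — new cell
Step 4: on WHITE (3,5): turn R to E, flip to black, move to (3,6). |black|=4 — new cell
Step 5: on WHITE (3,6): turn R to S, flip to black, move to (4,6). |black|=5 — new cell
Step 6: on WHITE (4,6): turn R to W, flip to black, move to (4,5). |black|=6 — REVISIT

Answer: yes 6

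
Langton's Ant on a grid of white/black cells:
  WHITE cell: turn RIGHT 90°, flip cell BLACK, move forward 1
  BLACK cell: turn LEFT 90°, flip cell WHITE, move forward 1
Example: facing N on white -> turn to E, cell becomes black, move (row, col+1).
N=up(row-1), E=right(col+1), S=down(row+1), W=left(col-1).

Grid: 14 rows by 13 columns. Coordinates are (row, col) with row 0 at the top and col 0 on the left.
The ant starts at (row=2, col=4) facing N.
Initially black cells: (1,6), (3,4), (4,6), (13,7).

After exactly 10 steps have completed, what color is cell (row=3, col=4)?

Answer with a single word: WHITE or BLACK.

Answer: BLACK

Derivation:
Step 1: on WHITE (2,4): turn R to E, flip to black, move to (2,5). |black|=5
Step 2: on WHITE (2,5): turn R to S, flip to black, move to (3,5). |black|=6
Step 3: on WHITE (3,5): turn R to W, flip to black, move to (3,4). |black|=7
Step 4: on BLACK (3,4): turn L to S, flip to white, move to (4,4). |black|=6
Step 5: on WHITE (4,4): turn R to W, flip to black, move to (4,3). |black|=7
Step 6: on WHITE (4,3): turn R to N, flip to black, move to (3,3). |black|=8
Step 7: on WHITE (3,3): turn R to E, flip to black, move to (3,4). |black|=9
Step 8: on WHITE (3,4): turn R to S, flip to black, move to (4,4). |black|=10
Step 9: on BLACK (4,4): turn L to E, flip to white, move to (4,5). |black|=9
Step 10: on WHITE (4,5): turn R to S, flip to black, move to (5,5). |black|=10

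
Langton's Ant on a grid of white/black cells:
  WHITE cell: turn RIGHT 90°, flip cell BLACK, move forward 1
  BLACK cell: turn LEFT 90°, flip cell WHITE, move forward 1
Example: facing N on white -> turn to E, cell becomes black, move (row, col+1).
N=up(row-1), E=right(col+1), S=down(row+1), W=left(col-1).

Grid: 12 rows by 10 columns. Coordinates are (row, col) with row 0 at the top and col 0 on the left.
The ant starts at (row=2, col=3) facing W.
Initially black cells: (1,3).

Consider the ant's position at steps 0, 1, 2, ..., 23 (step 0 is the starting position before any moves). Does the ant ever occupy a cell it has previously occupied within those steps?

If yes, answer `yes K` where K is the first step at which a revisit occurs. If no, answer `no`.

Answer: yes 5

Derivation:
Step 1: on WHITE (2,3): turn R to N, flip to black, move to (1,3). |black|=2 — new cell
Step 2: on BLACK (1,3): turn L to W, flip to white, move to (1,2). |black|=1 — new cell
Step 3: on WHITE (1,2): turn R to N, flip to black, move to (0,2). |black|=2 — new cell
Step 4: on WHITE (0,2): turn R to E, flip to black, move to (0,3). |black|=3 — new cell
Step 5: on WHITE (0,3): turn R to S, flip to black, move to (1,3). |black|=4 — REVISIT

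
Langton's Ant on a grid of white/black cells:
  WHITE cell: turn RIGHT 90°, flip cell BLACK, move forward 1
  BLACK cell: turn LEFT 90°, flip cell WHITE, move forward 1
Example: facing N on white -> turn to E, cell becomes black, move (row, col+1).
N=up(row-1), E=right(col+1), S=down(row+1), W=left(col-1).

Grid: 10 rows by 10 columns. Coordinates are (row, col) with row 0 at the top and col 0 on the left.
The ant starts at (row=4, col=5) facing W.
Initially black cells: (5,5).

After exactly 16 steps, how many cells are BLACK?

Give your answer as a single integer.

Step 1: on WHITE (4,5): turn R to N, flip to black, move to (3,5). |black|=2
Step 2: on WHITE (3,5): turn R to E, flip to black, move to (3,6). |black|=3
Step 3: on WHITE (3,6): turn R to S, flip to black, move to (4,6). |black|=4
Step 4: on WHITE (4,6): turn R to W, flip to black, move to (4,5). |black|=5
Step 5: on BLACK (4,5): turn L to S, flip to white, move to (5,5). |black|=4
Step 6: on BLACK (5,5): turn L to E, flip to white, move to (5,6). |black|=3
Step 7: on WHITE (5,6): turn R to S, flip to black, move to (6,6). |black|=4
Step 8: on WHITE (6,6): turn R to W, flip to black, move to (6,5). |black|=5
Step 9: on WHITE (6,5): turn R to N, flip to black, move to (5,5). |black|=6
Step 10: on WHITE (5,5): turn R to E, flip to black, move to (5,6). |black|=7
Step 11: on BLACK (5,6): turn L to N, flip to white, move to (4,6). |black|=6
Step 12: on BLACK (4,6): turn L to W, flip to white, move to (4,5). |black|=5
Step 13: on WHITE (4,5): turn R to N, flip to black, move to (3,5). |black|=6
Step 14: on BLACK (3,5): turn L to W, flip to white, move to (3,4). |black|=5
Step 15: on WHITE (3,4): turn R to N, flip to black, move to (2,4). |black|=6
Step 16: on WHITE (2,4): turn R to E, flip to black, move to (2,5). |black|=7

Answer: 7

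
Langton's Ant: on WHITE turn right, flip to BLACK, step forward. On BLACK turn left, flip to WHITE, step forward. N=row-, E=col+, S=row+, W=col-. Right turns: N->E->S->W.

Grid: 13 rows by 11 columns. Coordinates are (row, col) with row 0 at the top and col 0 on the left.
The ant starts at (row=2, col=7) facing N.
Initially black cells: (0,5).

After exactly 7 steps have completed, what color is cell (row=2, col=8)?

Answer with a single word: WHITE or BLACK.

Step 1: on WHITE (2,7): turn R to E, flip to black, move to (2,8). |black|=2
Step 2: on WHITE (2,8): turn R to S, flip to black, move to (3,8). |black|=3
Step 3: on WHITE (3,8): turn R to W, flip to black, move to (3,7). |black|=4
Step 4: on WHITE (3,7): turn R to N, flip to black, move to (2,7). |black|=5
Step 5: on BLACK (2,7): turn L to W, flip to white, move to (2,6). |black|=4
Step 6: on WHITE (2,6): turn R to N, flip to black, move to (1,6). |black|=5
Step 7: on WHITE (1,6): turn R to E, flip to black, move to (1,7). |black|=6

Answer: BLACK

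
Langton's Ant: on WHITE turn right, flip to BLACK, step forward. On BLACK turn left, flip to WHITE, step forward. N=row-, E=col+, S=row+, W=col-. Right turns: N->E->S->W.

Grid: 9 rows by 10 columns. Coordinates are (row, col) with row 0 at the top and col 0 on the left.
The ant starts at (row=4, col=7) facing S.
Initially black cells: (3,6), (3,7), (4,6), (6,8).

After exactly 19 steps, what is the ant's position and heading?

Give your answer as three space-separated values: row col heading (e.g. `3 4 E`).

Step 1: on WHITE (4,7): turn R to W, flip to black, move to (4,6). |black|=5
Step 2: on BLACK (4,6): turn L to S, flip to white, move to (5,6). |black|=4
Step 3: on WHITE (5,6): turn R to W, flip to black, move to (5,5). |black|=5
Step 4: on WHITE (5,5): turn R to N, flip to black, move to (4,5). |black|=6
Step 5: on WHITE (4,5): turn R to E, flip to black, move to (4,6). |black|=7
Step 6: on WHITE (4,6): turn R to S, flip to black, move to (5,6). |black|=8
Step 7: on BLACK (5,6): turn L to E, flip to white, move to (5,7). |black|=7
Step 8: on WHITE (5,7): turn R to S, flip to black, move to (6,7). |black|=8
Step 9: on WHITE (6,7): turn R to W, flip to black, move to (6,6). |black|=9
Step 10: on WHITE (6,6): turn R to N, flip to black, move to (5,6). |black|=10
Step 11: on WHITE (5,6): turn R to E, flip to black, move to (5,7). |black|=11
Step 12: on BLACK (5,7): turn L to N, flip to white, move to (4,7). |black|=10
Step 13: on BLACK (4,7): turn L to W, flip to white, move to (4,6). |black|=9
Step 14: on BLACK (4,6): turn L to S, flip to white, move to (5,6). |black|=8
Step 15: on BLACK (5,6): turn L to E, flip to white, move to (5,7). |black|=7
Step 16: on WHITE (5,7): turn R to S, flip to black, move to (6,7). |black|=8
Step 17: on BLACK (6,7): turn L to E, flip to white, move to (6,8). |black|=7
Step 18: on BLACK (6,8): turn L to N, flip to white, move to (5,8). |black|=6
Step 19: on WHITE (5,8): turn R to E, flip to black, move to (5,9). |black|=7

Answer: 5 9 E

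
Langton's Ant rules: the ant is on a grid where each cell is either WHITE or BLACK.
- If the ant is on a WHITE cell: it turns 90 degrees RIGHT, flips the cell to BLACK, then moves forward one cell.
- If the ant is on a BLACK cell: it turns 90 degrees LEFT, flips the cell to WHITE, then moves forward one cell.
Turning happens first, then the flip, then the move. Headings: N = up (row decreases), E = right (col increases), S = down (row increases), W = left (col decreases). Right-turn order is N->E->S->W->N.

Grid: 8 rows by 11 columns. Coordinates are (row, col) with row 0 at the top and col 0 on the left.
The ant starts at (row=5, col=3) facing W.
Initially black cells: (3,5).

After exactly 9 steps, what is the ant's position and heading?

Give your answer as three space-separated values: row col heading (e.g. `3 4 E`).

Answer: 6 3 S

Derivation:
Step 1: on WHITE (5,3): turn R to N, flip to black, move to (4,3). |black|=2
Step 2: on WHITE (4,3): turn R to E, flip to black, move to (4,4). |black|=3
Step 3: on WHITE (4,4): turn R to S, flip to black, move to (5,4). |black|=4
Step 4: on WHITE (5,4): turn R to W, flip to black, move to (5,3). |black|=5
Step 5: on BLACK (5,3): turn L to S, flip to white, move to (6,3). |black|=4
Step 6: on WHITE (6,3): turn R to W, flip to black, move to (6,2). |black|=5
Step 7: on WHITE (6,2): turn R to N, flip to black, move to (5,2). |black|=6
Step 8: on WHITE (5,2): turn R to E, flip to black, move to (5,3). |black|=7
Step 9: on WHITE (5,3): turn R to S, flip to black, move to (6,3). |black|=8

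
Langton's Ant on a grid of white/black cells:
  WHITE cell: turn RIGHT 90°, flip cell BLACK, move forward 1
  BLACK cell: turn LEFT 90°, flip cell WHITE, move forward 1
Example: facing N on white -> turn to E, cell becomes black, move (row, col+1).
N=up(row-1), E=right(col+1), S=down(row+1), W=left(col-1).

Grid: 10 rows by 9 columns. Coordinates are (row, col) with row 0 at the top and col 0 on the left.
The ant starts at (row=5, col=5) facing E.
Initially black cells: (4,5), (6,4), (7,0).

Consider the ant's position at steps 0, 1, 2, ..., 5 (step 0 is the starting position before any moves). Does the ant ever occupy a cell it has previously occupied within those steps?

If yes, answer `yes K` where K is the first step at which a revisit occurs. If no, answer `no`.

Answer: no

Derivation:
Step 1: on WHITE (5,5): turn R to S, flip to black, move to (6,5). |black|=4 — new cell
Step 2: on WHITE (6,5): turn R to W, flip to black, move to (6,4). |black|=5 — new cell
Step 3: on BLACK (6,4): turn L to S, flip to white, move to (7,4). |black|=4 — new cell
Step 4: on WHITE (7,4): turn R to W, flip to black, move to (7,3). |black|=5 — new cell
Step 5: on WHITE (7,3): turn R to N, flip to black, move to (6,3). |black|=6 — new cell
No revisit within 5 steps.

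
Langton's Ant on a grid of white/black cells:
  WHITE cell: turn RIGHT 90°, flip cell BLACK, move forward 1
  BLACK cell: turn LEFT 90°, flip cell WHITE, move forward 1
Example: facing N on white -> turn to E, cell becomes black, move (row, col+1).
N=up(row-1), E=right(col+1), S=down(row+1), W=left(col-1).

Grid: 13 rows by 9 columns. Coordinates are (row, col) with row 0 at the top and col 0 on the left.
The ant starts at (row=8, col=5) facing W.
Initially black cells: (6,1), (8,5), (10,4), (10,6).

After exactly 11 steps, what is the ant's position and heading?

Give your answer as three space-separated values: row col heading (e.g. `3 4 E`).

Step 1: on BLACK (8,5): turn L to S, flip to white, move to (9,5). |black|=3
Step 2: on WHITE (9,5): turn R to W, flip to black, move to (9,4). |black|=4
Step 3: on WHITE (9,4): turn R to N, flip to black, move to (8,4). |black|=5
Step 4: on WHITE (8,4): turn R to E, flip to black, move to (8,5). |black|=6
Step 5: on WHITE (8,5): turn R to S, flip to black, move to (9,5). |black|=7
Step 6: on BLACK (9,5): turn L to E, flip to white, move to (9,6). |black|=6
Step 7: on WHITE (9,6): turn R to S, flip to black, move to (10,6). |black|=7
Step 8: on BLACK (10,6): turn L to E, flip to white, move to (10,7). |black|=6
Step 9: on WHITE (10,7): turn R to S, flip to black, move to (11,7). |black|=7
Step 10: on WHITE (11,7): turn R to W, flip to black, move to (11,6). |black|=8
Step 11: on WHITE (11,6): turn R to N, flip to black, move to (10,6). |black|=9

Answer: 10 6 N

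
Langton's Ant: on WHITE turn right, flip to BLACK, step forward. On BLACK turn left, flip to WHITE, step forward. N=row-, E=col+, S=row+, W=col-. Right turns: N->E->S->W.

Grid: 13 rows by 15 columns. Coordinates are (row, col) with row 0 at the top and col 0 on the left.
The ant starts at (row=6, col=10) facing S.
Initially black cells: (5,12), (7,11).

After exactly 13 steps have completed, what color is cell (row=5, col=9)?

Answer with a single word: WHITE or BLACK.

Step 1: on WHITE (6,10): turn R to W, flip to black, move to (6,9). |black|=3
Step 2: on WHITE (6,9): turn R to N, flip to black, move to (5,9). |black|=4
Step 3: on WHITE (5,9): turn R to E, flip to black, move to (5,10). |black|=5
Step 4: on WHITE (5,10): turn R to S, flip to black, move to (6,10). |black|=6
Step 5: on BLACK (6,10): turn L to E, flip to white, move to (6,11). |black|=5
Step 6: on WHITE (6,11): turn R to S, flip to black, move to (7,11). |black|=6
Step 7: on BLACK (7,11): turn L to E, flip to white, move to (7,12). |black|=5
Step 8: on WHITE (7,12): turn R to S, flip to black, move to (8,12). |black|=6
Step 9: on WHITE (8,12): turn R to W, flip to black, move to (8,11). |black|=7
Step 10: on WHITE (8,11): turn R to N, flip to black, move to (7,11). |black|=8
Step 11: on WHITE (7,11): turn R to E, flip to black, move to (7,12). |black|=9
Step 12: on BLACK (7,12): turn L to N, flip to white, move to (6,12). |black|=8
Step 13: on WHITE (6,12): turn R to E, flip to black, move to (6,13). |black|=9

Answer: BLACK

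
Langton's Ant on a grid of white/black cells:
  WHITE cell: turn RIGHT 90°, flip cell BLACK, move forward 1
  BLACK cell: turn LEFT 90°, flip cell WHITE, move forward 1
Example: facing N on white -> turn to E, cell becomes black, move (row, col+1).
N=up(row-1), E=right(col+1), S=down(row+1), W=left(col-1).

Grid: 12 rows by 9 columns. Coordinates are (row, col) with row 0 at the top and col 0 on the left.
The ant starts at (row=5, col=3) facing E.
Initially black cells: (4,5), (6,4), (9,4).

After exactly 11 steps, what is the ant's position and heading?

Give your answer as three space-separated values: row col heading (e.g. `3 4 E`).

Answer: 3 2 N

Derivation:
Step 1: on WHITE (5,3): turn R to S, flip to black, move to (6,3). |black|=4
Step 2: on WHITE (6,3): turn R to W, flip to black, move to (6,2). |black|=5
Step 3: on WHITE (6,2): turn R to N, flip to black, move to (5,2). |black|=6
Step 4: on WHITE (5,2): turn R to E, flip to black, move to (5,3). |black|=7
Step 5: on BLACK (5,3): turn L to N, flip to white, move to (4,3). |black|=6
Step 6: on WHITE (4,3): turn R to E, flip to black, move to (4,4). |black|=7
Step 7: on WHITE (4,4): turn R to S, flip to black, move to (5,4). |black|=8
Step 8: on WHITE (5,4): turn R to W, flip to black, move to (5,3). |black|=9
Step 9: on WHITE (5,3): turn R to N, flip to black, move to (4,3). |black|=10
Step 10: on BLACK (4,3): turn L to W, flip to white, move to (4,2). |black|=9
Step 11: on WHITE (4,2): turn R to N, flip to black, move to (3,2). |black|=10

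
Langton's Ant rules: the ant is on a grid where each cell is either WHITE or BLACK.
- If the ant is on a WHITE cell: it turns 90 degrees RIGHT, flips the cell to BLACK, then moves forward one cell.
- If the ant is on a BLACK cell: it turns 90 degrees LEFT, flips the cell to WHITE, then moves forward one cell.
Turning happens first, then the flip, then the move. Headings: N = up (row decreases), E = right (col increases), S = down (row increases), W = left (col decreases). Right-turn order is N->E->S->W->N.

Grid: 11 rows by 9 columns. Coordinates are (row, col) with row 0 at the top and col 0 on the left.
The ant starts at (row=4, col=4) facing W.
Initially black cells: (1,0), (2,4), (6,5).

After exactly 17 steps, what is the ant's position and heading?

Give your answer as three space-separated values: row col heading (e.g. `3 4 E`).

Step 1: on WHITE (4,4): turn R to N, flip to black, move to (3,4). |black|=4
Step 2: on WHITE (3,4): turn R to E, flip to black, move to (3,5). |black|=5
Step 3: on WHITE (3,5): turn R to S, flip to black, move to (4,5). |black|=6
Step 4: on WHITE (4,5): turn R to W, flip to black, move to (4,4). |black|=7
Step 5: on BLACK (4,4): turn L to S, flip to white, move to (5,4). |black|=6
Step 6: on WHITE (5,4): turn R to W, flip to black, move to (5,3). |black|=7
Step 7: on WHITE (5,3): turn R to N, flip to black, move to (4,3). |black|=8
Step 8: on WHITE (4,3): turn R to E, flip to black, move to (4,4). |black|=9
Step 9: on WHITE (4,4): turn R to S, flip to black, move to (5,4). |black|=10
Step 10: on BLACK (5,4): turn L to E, flip to white, move to (5,5). |black|=9
Step 11: on WHITE (5,5): turn R to S, flip to black, move to (6,5). |black|=10
Step 12: on BLACK (6,5): turn L to E, flip to white, move to (6,6). |black|=9
Step 13: on WHITE (6,6): turn R to S, flip to black, move to (7,6). |black|=10
Step 14: on WHITE (7,6): turn R to W, flip to black, move to (7,5). |black|=11
Step 15: on WHITE (7,5): turn R to N, flip to black, move to (6,5). |black|=12
Step 16: on WHITE (6,5): turn R to E, flip to black, move to (6,6). |black|=13
Step 17: on BLACK (6,6): turn L to N, flip to white, move to (5,6). |black|=12

Answer: 5 6 N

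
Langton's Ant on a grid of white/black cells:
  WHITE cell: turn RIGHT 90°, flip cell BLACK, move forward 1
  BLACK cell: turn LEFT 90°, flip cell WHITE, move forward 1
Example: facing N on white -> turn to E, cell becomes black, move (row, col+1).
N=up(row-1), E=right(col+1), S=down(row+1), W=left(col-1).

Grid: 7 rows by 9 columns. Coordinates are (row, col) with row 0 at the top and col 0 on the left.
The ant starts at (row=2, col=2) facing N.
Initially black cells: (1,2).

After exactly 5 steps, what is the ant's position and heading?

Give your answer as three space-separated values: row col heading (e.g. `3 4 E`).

Answer: 2 1 W

Derivation:
Step 1: on WHITE (2,2): turn R to E, flip to black, move to (2,3). |black|=2
Step 2: on WHITE (2,3): turn R to S, flip to black, move to (3,3). |black|=3
Step 3: on WHITE (3,3): turn R to W, flip to black, move to (3,2). |black|=4
Step 4: on WHITE (3,2): turn R to N, flip to black, move to (2,2). |black|=5
Step 5: on BLACK (2,2): turn L to W, flip to white, move to (2,1). |black|=4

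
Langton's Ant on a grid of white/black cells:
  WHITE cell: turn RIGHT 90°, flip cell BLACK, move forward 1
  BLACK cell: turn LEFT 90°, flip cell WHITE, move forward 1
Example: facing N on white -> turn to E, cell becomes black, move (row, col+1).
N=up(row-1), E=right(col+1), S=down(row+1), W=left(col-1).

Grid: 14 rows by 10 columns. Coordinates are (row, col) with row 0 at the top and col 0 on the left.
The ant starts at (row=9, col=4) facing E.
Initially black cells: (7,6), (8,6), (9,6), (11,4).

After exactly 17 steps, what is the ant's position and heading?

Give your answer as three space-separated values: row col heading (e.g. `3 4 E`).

Step 1: on WHITE (9,4): turn R to S, flip to black, move to (10,4). |black|=5
Step 2: on WHITE (10,4): turn R to W, flip to black, move to (10,3). |black|=6
Step 3: on WHITE (10,3): turn R to N, flip to black, move to (9,3). |black|=7
Step 4: on WHITE (9,3): turn R to E, flip to black, move to (9,4). |black|=8
Step 5: on BLACK (9,4): turn L to N, flip to white, move to (8,4). |black|=7
Step 6: on WHITE (8,4): turn R to E, flip to black, move to (8,5). |black|=8
Step 7: on WHITE (8,5): turn R to S, flip to black, move to (9,5). |black|=9
Step 8: on WHITE (9,5): turn R to W, flip to black, move to (9,4). |black|=10
Step 9: on WHITE (9,4): turn R to N, flip to black, move to (8,4). |black|=11
Step 10: on BLACK (8,4): turn L to W, flip to white, move to (8,3). |black|=10
Step 11: on WHITE (8,3): turn R to N, flip to black, move to (7,3). |black|=11
Step 12: on WHITE (7,3): turn R to E, flip to black, move to (7,4). |black|=12
Step 13: on WHITE (7,4): turn R to S, flip to black, move to (8,4). |black|=13
Step 14: on WHITE (8,4): turn R to W, flip to black, move to (8,3). |black|=14
Step 15: on BLACK (8,3): turn L to S, flip to white, move to (9,3). |black|=13
Step 16: on BLACK (9,3): turn L to E, flip to white, move to (9,4). |black|=12
Step 17: on BLACK (9,4): turn L to N, flip to white, move to (8,4). |black|=11

Answer: 8 4 N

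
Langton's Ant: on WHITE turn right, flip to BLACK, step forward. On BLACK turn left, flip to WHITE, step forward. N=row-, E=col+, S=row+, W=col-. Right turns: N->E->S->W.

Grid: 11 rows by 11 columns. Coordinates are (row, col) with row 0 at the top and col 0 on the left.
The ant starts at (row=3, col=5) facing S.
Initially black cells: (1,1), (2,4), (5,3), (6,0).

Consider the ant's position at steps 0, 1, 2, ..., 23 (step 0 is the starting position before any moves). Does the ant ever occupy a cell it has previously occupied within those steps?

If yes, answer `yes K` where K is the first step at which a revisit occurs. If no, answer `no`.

Step 1: on WHITE (3,5): turn R to W, flip to black, move to (3,4). |black|=5 — new cell
Step 2: on WHITE (3,4): turn R to N, flip to black, move to (2,4). |black|=6 — new cell
Step 3: on BLACK (2,4): turn L to W, flip to white, move to (2,3). |black|=5 — new cell
Step 4: on WHITE (2,3): turn R to N, flip to black, move to (1,3). |black|=6 — new cell
Step 5: on WHITE (1,3): turn R to E, flip to black, move to (1,4). |black|=7 — new cell
Step 6: on WHITE (1,4): turn R to S, flip to black, move to (2,4). |black|=8 — REVISIT

Answer: yes 6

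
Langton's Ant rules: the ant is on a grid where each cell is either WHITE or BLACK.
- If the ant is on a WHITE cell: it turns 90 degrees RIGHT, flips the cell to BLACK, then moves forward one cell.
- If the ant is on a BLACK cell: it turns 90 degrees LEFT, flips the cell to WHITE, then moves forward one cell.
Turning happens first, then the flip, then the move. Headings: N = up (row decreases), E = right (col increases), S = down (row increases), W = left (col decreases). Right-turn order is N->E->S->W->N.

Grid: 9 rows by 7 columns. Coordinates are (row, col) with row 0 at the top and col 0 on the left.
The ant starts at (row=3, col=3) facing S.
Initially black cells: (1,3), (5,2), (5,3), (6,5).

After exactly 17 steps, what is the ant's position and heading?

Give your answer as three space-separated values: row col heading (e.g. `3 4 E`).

Answer: 3 4 E

Derivation:
Step 1: on WHITE (3,3): turn R to W, flip to black, move to (3,2). |black|=5
Step 2: on WHITE (3,2): turn R to N, flip to black, move to (2,2). |black|=6
Step 3: on WHITE (2,2): turn R to E, flip to black, move to (2,3). |black|=7
Step 4: on WHITE (2,3): turn R to S, flip to black, move to (3,3). |black|=8
Step 5: on BLACK (3,3): turn L to E, flip to white, move to (3,4). |black|=7
Step 6: on WHITE (3,4): turn R to S, flip to black, move to (4,4). |black|=8
Step 7: on WHITE (4,4): turn R to W, flip to black, move to (4,3). |black|=9
Step 8: on WHITE (4,3): turn R to N, flip to black, move to (3,3). |black|=10
Step 9: on WHITE (3,3): turn R to E, flip to black, move to (3,4). |black|=11
Step 10: on BLACK (3,4): turn L to N, flip to white, move to (2,4). |black|=10
Step 11: on WHITE (2,4): turn R to E, flip to black, move to (2,5). |black|=11
Step 12: on WHITE (2,5): turn R to S, flip to black, move to (3,5). |black|=12
Step 13: on WHITE (3,5): turn R to W, flip to black, move to (3,4). |black|=13
Step 14: on WHITE (3,4): turn R to N, flip to black, move to (2,4). |black|=14
Step 15: on BLACK (2,4): turn L to W, flip to white, move to (2,3). |black|=13
Step 16: on BLACK (2,3): turn L to S, flip to white, move to (3,3). |black|=12
Step 17: on BLACK (3,3): turn L to E, flip to white, move to (3,4). |black|=11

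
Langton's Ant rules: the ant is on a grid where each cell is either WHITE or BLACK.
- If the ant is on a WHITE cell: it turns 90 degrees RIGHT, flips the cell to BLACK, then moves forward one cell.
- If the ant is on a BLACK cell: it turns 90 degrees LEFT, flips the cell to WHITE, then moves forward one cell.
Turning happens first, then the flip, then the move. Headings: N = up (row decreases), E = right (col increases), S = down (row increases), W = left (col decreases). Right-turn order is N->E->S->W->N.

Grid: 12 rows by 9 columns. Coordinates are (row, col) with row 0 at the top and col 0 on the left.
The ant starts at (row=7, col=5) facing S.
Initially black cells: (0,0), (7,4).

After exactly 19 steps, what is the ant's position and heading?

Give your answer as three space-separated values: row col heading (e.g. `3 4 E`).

Step 1: on WHITE (7,5): turn R to W, flip to black, move to (7,4). |black|=3
Step 2: on BLACK (7,4): turn L to S, flip to white, move to (8,4). |black|=2
Step 3: on WHITE (8,4): turn R to W, flip to black, move to (8,3). |black|=3
Step 4: on WHITE (8,3): turn R to N, flip to black, move to (7,3). |black|=4
Step 5: on WHITE (7,3): turn R to E, flip to black, move to (7,4). |black|=5
Step 6: on WHITE (7,4): turn R to S, flip to black, move to (8,4). |black|=6
Step 7: on BLACK (8,4): turn L to E, flip to white, move to (8,5). |black|=5
Step 8: on WHITE (8,5): turn R to S, flip to black, move to (9,5). |black|=6
Step 9: on WHITE (9,5): turn R to W, flip to black, move to (9,4). |black|=7
Step 10: on WHITE (9,4): turn R to N, flip to black, move to (8,4). |black|=8
Step 11: on WHITE (8,4): turn R to E, flip to black, move to (8,5). |black|=9
Step 12: on BLACK (8,5): turn L to N, flip to white, move to (7,5). |black|=8
Step 13: on BLACK (7,5): turn L to W, flip to white, move to (7,4). |black|=7
Step 14: on BLACK (7,4): turn L to S, flip to white, move to (8,4). |black|=6
Step 15: on BLACK (8,4): turn L to E, flip to white, move to (8,5). |black|=5
Step 16: on WHITE (8,5): turn R to S, flip to black, move to (9,5). |black|=6
Step 17: on BLACK (9,5): turn L to E, flip to white, move to (9,6). |black|=5
Step 18: on WHITE (9,6): turn R to S, flip to black, move to (10,6). |black|=6
Step 19: on WHITE (10,6): turn R to W, flip to black, move to (10,5). |black|=7

Answer: 10 5 W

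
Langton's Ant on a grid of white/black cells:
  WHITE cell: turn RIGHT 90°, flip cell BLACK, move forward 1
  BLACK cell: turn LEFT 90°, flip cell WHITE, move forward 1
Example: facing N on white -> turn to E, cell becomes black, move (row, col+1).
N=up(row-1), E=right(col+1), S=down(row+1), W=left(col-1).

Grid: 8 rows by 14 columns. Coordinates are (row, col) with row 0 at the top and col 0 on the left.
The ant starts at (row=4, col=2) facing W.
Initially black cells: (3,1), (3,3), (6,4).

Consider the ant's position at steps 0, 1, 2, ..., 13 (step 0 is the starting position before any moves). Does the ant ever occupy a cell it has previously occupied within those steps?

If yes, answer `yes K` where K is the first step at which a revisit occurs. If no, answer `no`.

Answer: yes 6

Derivation:
Step 1: on WHITE (4,2): turn R to N, flip to black, move to (3,2). |black|=4 — new cell
Step 2: on WHITE (3,2): turn R to E, flip to black, move to (3,3). |black|=5 — new cell
Step 3: on BLACK (3,3): turn L to N, flip to white, move to (2,3). |black|=4 — new cell
Step 4: on WHITE (2,3): turn R to E, flip to black, move to (2,4). |black|=5 — new cell
Step 5: on WHITE (2,4): turn R to S, flip to black, move to (3,4). |black|=6 — new cell
Step 6: on WHITE (3,4): turn R to W, flip to black, move to (3,3). |black|=7 — REVISIT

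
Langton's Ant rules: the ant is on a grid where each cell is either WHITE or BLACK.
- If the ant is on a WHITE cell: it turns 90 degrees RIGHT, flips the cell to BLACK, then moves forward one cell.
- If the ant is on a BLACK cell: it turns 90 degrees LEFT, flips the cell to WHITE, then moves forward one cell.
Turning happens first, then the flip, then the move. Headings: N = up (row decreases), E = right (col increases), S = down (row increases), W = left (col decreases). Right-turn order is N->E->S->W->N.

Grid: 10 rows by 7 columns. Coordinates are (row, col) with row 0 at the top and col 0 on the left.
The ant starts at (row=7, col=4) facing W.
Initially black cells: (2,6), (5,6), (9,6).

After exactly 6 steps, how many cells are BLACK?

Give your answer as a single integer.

Step 1: on WHITE (7,4): turn R to N, flip to black, move to (6,4). |black|=4
Step 2: on WHITE (6,4): turn R to E, flip to black, move to (6,5). |black|=5
Step 3: on WHITE (6,5): turn R to S, flip to black, move to (7,5). |black|=6
Step 4: on WHITE (7,5): turn R to W, flip to black, move to (7,4). |black|=7
Step 5: on BLACK (7,4): turn L to S, flip to white, move to (8,4). |black|=6
Step 6: on WHITE (8,4): turn R to W, flip to black, move to (8,3). |black|=7

Answer: 7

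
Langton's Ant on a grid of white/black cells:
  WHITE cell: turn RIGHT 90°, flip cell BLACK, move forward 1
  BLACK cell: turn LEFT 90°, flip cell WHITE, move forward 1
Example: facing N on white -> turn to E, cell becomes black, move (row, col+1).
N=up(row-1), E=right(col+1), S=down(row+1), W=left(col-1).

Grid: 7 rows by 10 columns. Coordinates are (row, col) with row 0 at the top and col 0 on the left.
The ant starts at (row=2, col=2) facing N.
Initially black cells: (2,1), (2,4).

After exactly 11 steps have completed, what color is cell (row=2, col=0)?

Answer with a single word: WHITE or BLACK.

Answer: BLACK

Derivation:
Step 1: on WHITE (2,2): turn R to E, flip to black, move to (2,3). |black|=3
Step 2: on WHITE (2,3): turn R to S, flip to black, move to (3,3). |black|=4
Step 3: on WHITE (3,3): turn R to W, flip to black, move to (3,2). |black|=5
Step 4: on WHITE (3,2): turn R to N, flip to black, move to (2,2). |black|=6
Step 5: on BLACK (2,2): turn L to W, flip to white, move to (2,1). |black|=5
Step 6: on BLACK (2,1): turn L to S, flip to white, move to (3,1). |black|=4
Step 7: on WHITE (3,1): turn R to W, flip to black, move to (3,0). |black|=5
Step 8: on WHITE (3,0): turn R to N, flip to black, move to (2,0). |black|=6
Step 9: on WHITE (2,0): turn R to E, flip to black, move to (2,1). |black|=7
Step 10: on WHITE (2,1): turn R to S, flip to black, move to (3,1). |black|=8
Step 11: on BLACK (3,1): turn L to E, flip to white, move to (3,2). |black|=7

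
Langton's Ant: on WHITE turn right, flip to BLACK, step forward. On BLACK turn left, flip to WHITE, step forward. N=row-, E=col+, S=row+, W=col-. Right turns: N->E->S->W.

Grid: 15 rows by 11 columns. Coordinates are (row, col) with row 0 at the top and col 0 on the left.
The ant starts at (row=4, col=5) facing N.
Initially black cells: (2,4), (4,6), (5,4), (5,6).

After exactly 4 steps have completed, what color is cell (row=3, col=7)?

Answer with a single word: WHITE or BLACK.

Step 1: on WHITE (4,5): turn R to E, flip to black, move to (4,6). |black|=5
Step 2: on BLACK (4,6): turn L to N, flip to white, move to (3,6). |black|=4
Step 3: on WHITE (3,6): turn R to E, flip to black, move to (3,7). |black|=5
Step 4: on WHITE (3,7): turn R to S, flip to black, move to (4,7). |black|=6

Answer: BLACK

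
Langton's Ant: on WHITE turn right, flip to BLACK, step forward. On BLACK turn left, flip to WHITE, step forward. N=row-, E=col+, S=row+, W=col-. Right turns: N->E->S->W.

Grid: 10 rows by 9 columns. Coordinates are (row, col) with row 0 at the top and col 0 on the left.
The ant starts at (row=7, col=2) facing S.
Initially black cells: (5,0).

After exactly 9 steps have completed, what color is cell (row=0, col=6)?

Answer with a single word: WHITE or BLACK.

Step 1: on WHITE (7,2): turn R to W, flip to black, move to (7,1). |black|=2
Step 2: on WHITE (7,1): turn R to N, flip to black, move to (6,1). |black|=3
Step 3: on WHITE (6,1): turn R to E, flip to black, move to (6,2). |black|=4
Step 4: on WHITE (6,2): turn R to S, flip to black, move to (7,2). |black|=5
Step 5: on BLACK (7,2): turn L to E, flip to white, move to (7,3). |black|=4
Step 6: on WHITE (7,3): turn R to S, flip to black, move to (8,3). |black|=5
Step 7: on WHITE (8,3): turn R to W, flip to black, move to (8,2). |black|=6
Step 8: on WHITE (8,2): turn R to N, flip to black, move to (7,2). |black|=7
Step 9: on WHITE (7,2): turn R to E, flip to black, move to (7,3). |black|=8

Answer: WHITE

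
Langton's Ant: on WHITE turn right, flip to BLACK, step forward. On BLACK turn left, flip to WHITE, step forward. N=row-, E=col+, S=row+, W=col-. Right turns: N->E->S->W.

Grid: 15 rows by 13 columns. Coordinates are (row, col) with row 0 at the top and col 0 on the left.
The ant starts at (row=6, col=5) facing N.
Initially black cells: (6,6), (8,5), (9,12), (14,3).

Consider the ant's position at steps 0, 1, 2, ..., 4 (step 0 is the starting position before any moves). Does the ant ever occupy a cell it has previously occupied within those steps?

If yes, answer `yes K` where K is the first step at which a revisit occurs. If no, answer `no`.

Step 1: on WHITE (6,5): turn R to E, flip to black, move to (6,6). |black|=5 — new cell
Step 2: on BLACK (6,6): turn L to N, flip to white, move to (5,6). |black|=4 — new cell
Step 3: on WHITE (5,6): turn R to E, flip to black, move to (5,7). |black|=5 — new cell
Step 4: on WHITE (5,7): turn R to S, flip to black, move to (6,7). |black|=6 — new cell
No revisit within 4 steps.

Answer: no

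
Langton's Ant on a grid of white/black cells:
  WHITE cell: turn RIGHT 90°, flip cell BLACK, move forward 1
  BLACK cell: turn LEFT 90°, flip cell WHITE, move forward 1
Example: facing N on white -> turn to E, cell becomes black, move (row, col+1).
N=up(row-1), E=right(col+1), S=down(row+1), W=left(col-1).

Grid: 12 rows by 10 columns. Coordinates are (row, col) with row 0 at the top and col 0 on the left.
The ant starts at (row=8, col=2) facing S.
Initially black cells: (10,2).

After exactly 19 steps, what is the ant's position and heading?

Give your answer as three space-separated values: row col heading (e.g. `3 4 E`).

Answer: 7 4 E

Derivation:
Step 1: on WHITE (8,2): turn R to W, flip to black, move to (8,1). |black|=2
Step 2: on WHITE (8,1): turn R to N, flip to black, move to (7,1). |black|=3
Step 3: on WHITE (7,1): turn R to E, flip to black, move to (7,2). |black|=4
Step 4: on WHITE (7,2): turn R to S, flip to black, move to (8,2). |black|=5
Step 5: on BLACK (8,2): turn L to E, flip to white, move to (8,3). |black|=4
Step 6: on WHITE (8,3): turn R to S, flip to black, move to (9,3). |black|=5
Step 7: on WHITE (9,3): turn R to W, flip to black, move to (9,2). |black|=6
Step 8: on WHITE (9,2): turn R to N, flip to black, move to (8,2). |black|=7
Step 9: on WHITE (8,2): turn R to E, flip to black, move to (8,3). |black|=8
Step 10: on BLACK (8,3): turn L to N, flip to white, move to (7,3). |black|=7
Step 11: on WHITE (7,3): turn R to E, flip to black, move to (7,4). |black|=8
Step 12: on WHITE (7,4): turn R to S, flip to black, move to (8,4). |black|=9
Step 13: on WHITE (8,4): turn R to W, flip to black, move to (8,3). |black|=10
Step 14: on WHITE (8,3): turn R to N, flip to black, move to (7,3). |black|=11
Step 15: on BLACK (7,3): turn L to W, flip to white, move to (7,2). |black|=10
Step 16: on BLACK (7,2): turn L to S, flip to white, move to (8,2). |black|=9
Step 17: on BLACK (8,2): turn L to E, flip to white, move to (8,3). |black|=8
Step 18: on BLACK (8,3): turn L to N, flip to white, move to (7,3). |black|=7
Step 19: on WHITE (7,3): turn R to E, flip to black, move to (7,4). |black|=8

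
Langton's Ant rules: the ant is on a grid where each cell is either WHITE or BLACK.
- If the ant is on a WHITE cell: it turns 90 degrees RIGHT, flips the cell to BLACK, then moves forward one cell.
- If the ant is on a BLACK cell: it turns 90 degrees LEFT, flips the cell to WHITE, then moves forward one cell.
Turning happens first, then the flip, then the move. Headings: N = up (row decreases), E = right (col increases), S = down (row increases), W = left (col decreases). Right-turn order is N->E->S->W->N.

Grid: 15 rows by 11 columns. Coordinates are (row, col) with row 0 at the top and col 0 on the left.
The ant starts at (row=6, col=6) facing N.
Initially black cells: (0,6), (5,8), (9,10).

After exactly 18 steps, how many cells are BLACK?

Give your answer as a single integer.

Step 1: on WHITE (6,6): turn R to E, flip to black, move to (6,7). |black|=4
Step 2: on WHITE (6,7): turn R to S, flip to black, move to (7,7). |black|=5
Step 3: on WHITE (7,7): turn R to W, flip to black, move to (7,6). |black|=6
Step 4: on WHITE (7,6): turn R to N, flip to black, move to (6,6). |black|=7
Step 5: on BLACK (6,6): turn L to W, flip to white, move to (6,5). |black|=6
Step 6: on WHITE (6,5): turn R to N, flip to black, move to (5,5). |black|=7
Step 7: on WHITE (5,5): turn R to E, flip to black, move to (5,6). |black|=8
Step 8: on WHITE (5,6): turn R to S, flip to black, move to (6,6). |black|=9
Step 9: on WHITE (6,6): turn R to W, flip to black, move to (6,5). |black|=10
Step 10: on BLACK (6,5): turn L to S, flip to white, move to (7,5). |black|=9
Step 11: on WHITE (7,5): turn R to W, flip to black, move to (7,4). |black|=10
Step 12: on WHITE (7,4): turn R to N, flip to black, move to (6,4). |black|=11
Step 13: on WHITE (6,4): turn R to E, flip to black, move to (6,5). |black|=12
Step 14: on WHITE (6,5): turn R to S, flip to black, move to (7,5). |black|=13
Step 15: on BLACK (7,5): turn L to E, flip to white, move to (7,6). |black|=12
Step 16: on BLACK (7,6): turn L to N, flip to white, move to (6,6). |black|=11
Step 17: on BLACK (6,6): turn L to W, flip to white, move to (6,5). |black|=10
Step 18: on BLACK (6,5): turn L to S, flip to white, move to (7,5). |black|=9

Answer: 9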